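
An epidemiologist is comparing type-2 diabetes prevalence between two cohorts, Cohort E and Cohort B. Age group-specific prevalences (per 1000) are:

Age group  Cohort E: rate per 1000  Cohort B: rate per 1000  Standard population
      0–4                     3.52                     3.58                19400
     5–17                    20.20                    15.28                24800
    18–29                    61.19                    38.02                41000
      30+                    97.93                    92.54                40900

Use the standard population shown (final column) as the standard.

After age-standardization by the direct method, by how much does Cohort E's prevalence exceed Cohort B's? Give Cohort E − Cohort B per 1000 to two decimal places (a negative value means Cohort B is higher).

Standard total = 126100; weights = 0.1538, 0.1967, 0.3251, 0.3243.
Cohort E: 0.1538×3.52 + 0.1967×20.20 + 0.3251×61.19 + 0.3243×97.93 = 56.1727 per 1000.
Cohort B: 0.1538×3.58 + 0.1967×15.28 + 0.3251×38.02 + 0.3243×92.54 = 45.9326 per 1000.
Difference = 56.1727 − 45.9326 = 10.2401.

10.24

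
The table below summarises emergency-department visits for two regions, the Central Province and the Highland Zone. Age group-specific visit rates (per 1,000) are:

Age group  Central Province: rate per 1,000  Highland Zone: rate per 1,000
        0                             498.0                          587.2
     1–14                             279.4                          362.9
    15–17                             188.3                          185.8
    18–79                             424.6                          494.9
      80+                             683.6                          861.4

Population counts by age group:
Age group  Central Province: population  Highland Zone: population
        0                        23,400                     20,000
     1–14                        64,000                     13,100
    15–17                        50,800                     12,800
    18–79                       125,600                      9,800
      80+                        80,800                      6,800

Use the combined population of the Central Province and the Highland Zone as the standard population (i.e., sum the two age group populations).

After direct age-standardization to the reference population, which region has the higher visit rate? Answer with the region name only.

Combined standard total = 407,100; weights = 0.1066, 0.1894, 0.1562, 0.3326, 0.2152.
The Central Province: 0.1066×498.0 + 0.1894×279.4 + 0.1562×188.3 + 0.3326×424.6 + 0.2152×683.6 = 423.7411 per 1,000.
The Highland Zone: 0.1066×587.2 + 0.1894×362.9 + 0.1562×185.8 + 0.3326×494.9 + 0.2152×861.4 = 510.3145 per 1,000.

Highland Zone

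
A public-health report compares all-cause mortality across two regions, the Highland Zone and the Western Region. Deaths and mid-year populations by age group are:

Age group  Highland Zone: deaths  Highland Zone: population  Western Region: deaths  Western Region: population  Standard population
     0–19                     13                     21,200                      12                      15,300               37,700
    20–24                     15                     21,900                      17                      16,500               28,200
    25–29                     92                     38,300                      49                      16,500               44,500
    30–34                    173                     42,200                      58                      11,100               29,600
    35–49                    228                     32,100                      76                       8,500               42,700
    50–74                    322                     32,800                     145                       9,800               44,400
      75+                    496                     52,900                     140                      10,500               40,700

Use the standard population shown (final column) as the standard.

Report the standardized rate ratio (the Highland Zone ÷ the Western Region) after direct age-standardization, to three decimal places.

0.722

Age-specific rates per 100,000 for the Highland Zone: 61.32, 68.49, 240.21, 409.95, 710.28, 981.71, 937.62.
For the Western Region: 78.43, 103.03, 296.97, 522.52, 894.12, 1479.59, 1333.33.
Standard total = 267,800; weights = 0.1408, 0.1053, 0.1662, 0.1105, 0.1594, 0.1658, 0.1520.
The Highland Zone: 0.1408×61.32 + 0.1053×68.49 + 0.1662×240.21 + 0.1105×409.95 + 0.1594×710.28 + 0.1658×981.71 + 0.1520×937.62 = 519.5856 per 100,000.
The Western Region: 0.1408×78.43 + 0.1053×103.03 + 0.1662×296.97 + 0.1105×522.52 + 0.1594×894.12 + 0.1658×1479.59 + 0.1520×1333.33 = 719.5052 per 100,000.
Ratio = 519.5856 ÷ 719.5052 = 0.72214.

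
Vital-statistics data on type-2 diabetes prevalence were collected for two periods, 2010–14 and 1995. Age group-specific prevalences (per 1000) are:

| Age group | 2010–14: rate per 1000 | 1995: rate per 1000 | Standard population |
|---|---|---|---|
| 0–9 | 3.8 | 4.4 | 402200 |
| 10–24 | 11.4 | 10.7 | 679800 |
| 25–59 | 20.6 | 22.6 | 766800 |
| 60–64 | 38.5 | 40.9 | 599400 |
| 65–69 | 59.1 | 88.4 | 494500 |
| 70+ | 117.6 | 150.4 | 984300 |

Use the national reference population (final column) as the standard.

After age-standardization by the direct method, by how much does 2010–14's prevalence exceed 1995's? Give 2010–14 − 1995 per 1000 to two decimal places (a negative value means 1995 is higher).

-12.61

Standard total = 3927000; weights = 0.1024, 0.1731, 0.1953, 0.1526, 0.1259, 0.2506.
2010–14: 0.1024×3.8 + 0.1731×11.4 + 0.1953×20.6 + 0.1526×38.5 + 0.1259×59.1 + 0.2506×117.6 = 49.1800 per 1000.
1995: 0.1024×4.4 + 0.1731×10.7 + 0.1953×22.6 + 0.1526×40.9 + 0.1259×88.4 + 0.2506×150.4 = 61.7879 per 1000.
Difference = 49.1800 − 61.7879 = -12.6080.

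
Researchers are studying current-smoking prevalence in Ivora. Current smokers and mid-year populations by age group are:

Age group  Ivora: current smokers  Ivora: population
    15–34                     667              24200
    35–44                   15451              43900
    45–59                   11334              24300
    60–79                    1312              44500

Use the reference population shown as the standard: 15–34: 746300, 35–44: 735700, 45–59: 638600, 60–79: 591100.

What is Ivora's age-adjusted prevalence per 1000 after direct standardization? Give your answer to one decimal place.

219.3

Age-specific rates per 1000 for Ivora: 27.562, 351.959, 466.420, 29.483.
Standard total = 2711700; weights = 0.2752, 0.2713, 0.2355, 0.2180.
Standardized rate: 0.2752×27.562 + 0.2713×351.959 + 0.2355×466.420 + 0.2180×29.483 = 219.3417 per 1000.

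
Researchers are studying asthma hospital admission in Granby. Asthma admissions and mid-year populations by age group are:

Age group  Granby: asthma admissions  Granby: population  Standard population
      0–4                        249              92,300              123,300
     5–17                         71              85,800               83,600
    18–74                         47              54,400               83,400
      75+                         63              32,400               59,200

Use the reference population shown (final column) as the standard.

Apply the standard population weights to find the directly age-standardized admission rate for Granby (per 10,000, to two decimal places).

16.85

Age-specific rates per 10,000 for Granby: 26.98, 8.28, 8.64, 19.44.
Standard total = 349,500; weights = 0.3528, 0.2392, 0.2386, 0.1694.
Standardized rate: 0.3528×26.98 + 0.2392×8.28 + 0.2386×8.64 + 0.1694×19.44 = 16.8519 per 10,000.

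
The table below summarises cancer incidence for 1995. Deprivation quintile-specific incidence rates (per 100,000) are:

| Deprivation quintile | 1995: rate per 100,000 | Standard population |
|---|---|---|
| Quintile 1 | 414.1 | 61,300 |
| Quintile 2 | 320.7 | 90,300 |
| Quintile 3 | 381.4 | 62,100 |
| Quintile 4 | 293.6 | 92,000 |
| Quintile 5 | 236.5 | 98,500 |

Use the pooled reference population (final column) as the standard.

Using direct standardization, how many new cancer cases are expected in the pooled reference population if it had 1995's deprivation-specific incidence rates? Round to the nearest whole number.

Expected new cancer cases = Σ (standard pop × deprivation-specific rate ÷ 100,000)
= 61,300×414.1/100,000 + 90,300×320.7/100,000 + 62,100×381.4/100,000 + 92,000×293.6/100,000 + 98,500×236.5/100,000
= 253.84 + 289.59 + 236.85 + 270.11 + 232.95 = 1283.35.

1283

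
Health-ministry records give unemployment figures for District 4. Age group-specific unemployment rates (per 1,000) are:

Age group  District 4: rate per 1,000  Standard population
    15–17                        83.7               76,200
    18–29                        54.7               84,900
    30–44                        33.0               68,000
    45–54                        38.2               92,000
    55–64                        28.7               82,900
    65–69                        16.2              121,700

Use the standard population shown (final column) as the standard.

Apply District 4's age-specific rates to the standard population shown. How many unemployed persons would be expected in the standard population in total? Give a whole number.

21131

Expected unemployed persons = Σ (standard pop × age-specific rate ÷ 1,000)
= 76,200×83.7/1,000 + 84,900×54.7/1,000 + 68,000×33.0/1,000 + 92,000×38.2/1,000 + 82,900×28.7/1,000 + 121,700×16.2/1,000
= 6377.94 + 4644.03 + 2244.00 + 3514.40 + 2379.23 + 1971.54 = 21131.14.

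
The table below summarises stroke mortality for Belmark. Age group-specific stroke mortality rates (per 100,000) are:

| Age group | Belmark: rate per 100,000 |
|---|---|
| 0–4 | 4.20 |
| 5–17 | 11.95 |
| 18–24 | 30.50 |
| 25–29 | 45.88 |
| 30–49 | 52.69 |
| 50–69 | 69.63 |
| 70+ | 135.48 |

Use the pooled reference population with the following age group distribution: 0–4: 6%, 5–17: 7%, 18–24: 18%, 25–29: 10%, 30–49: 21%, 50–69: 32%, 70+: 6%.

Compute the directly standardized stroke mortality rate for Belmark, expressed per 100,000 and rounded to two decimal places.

52.64

Standard weights: 0.06, 0.07, 0.18, 0.10, 0.21, 0.32, 0.06.
Standardized rate: 0.0600×4.20 + 0.0700×11.95 + 0.1800×30.50 + 0.1000×45.88 + 0.2100×52.69 + 0.3200×69.63 + 0.0600×135.48 = 52.6418 per 100,000.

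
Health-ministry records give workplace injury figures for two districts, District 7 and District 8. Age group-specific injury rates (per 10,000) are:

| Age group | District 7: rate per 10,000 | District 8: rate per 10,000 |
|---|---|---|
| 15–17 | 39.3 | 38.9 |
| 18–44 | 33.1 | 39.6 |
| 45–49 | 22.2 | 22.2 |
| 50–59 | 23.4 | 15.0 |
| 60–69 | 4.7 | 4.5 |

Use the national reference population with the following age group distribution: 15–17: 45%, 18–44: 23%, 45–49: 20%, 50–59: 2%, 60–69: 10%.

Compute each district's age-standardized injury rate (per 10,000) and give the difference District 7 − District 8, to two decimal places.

-1.13

Standard weights: 0.45, 0.23, 0.20, 0.02, 0.10.
District 7: 0.4500×39.3 + 0.2300×33.1 + 0.2000×22.2 + 0.0200×23.4 + 0.1000×4.7 = 30.6760 per 10,000.
District 8: 0.4500×38.9 + 0.2300×39.6 + 0.2000×22.2 + 0.0200×15.0 + 0.1000×4.5 = 31.8030 per 10,000.
Difference = 30.6760 − 31.8030 = -1.1270.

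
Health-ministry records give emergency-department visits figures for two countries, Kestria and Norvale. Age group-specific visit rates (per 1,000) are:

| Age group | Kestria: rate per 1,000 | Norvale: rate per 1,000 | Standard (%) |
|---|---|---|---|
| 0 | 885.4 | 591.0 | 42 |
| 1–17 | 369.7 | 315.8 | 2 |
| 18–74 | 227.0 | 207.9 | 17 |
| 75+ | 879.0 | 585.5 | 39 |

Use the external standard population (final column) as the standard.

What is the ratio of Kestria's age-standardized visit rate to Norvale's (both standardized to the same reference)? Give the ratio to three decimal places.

Standard weights: 0.42, 0.02, 0.17, 0.39.
Kestria: 0.4200×885.4 + 0.0200×369.7 + 0.1700×227.0 + 0.3900×879.0 = 760.6620 per 1,000.
Norvale: 0.4200×591.0 + 0.0200×315.8 + 0.1700×207.9 + 0.3900×585.5 = 518.2240 per 1,000.
Ratio = 760.6620 ÷ 518.2240 = 1.46782.

1.468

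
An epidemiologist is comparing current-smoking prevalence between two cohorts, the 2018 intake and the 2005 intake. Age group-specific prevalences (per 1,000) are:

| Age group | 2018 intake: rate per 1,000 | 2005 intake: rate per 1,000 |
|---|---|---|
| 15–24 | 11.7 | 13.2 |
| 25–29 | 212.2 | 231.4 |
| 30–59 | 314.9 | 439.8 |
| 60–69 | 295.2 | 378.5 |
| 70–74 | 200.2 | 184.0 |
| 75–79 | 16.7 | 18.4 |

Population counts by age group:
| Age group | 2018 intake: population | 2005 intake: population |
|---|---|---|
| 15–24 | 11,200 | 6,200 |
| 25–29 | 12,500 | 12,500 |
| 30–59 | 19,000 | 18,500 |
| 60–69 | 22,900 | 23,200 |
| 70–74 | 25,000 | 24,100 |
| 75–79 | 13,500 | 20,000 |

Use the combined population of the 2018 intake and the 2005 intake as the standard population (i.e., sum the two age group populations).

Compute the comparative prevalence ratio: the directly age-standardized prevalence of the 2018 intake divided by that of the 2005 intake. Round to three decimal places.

Combined standard total = 208,600; weights = 0.0834, 0.1198, 0.1798, 0.2210, 0.2354, 0.1606.
The 2018 intake: 0.0834×11.7 + 0.1198×212.2 + 0.1798×314.9 + 0.2210×295.2 + 0.2354×200.2 + 0.1606×16.7 = 198.0600 per 1,000.
The 2005 intake: 0.0834×13.2 + 0.1198×231.4 + 0.1798×439.8 + 0.2210×378.5 + 0.2354×184.0 + 0.1606×18.4 = 237.8084 per 1,000.
Ratio = 198.0600 ÷ 237.8084 = 0.83286.

0.833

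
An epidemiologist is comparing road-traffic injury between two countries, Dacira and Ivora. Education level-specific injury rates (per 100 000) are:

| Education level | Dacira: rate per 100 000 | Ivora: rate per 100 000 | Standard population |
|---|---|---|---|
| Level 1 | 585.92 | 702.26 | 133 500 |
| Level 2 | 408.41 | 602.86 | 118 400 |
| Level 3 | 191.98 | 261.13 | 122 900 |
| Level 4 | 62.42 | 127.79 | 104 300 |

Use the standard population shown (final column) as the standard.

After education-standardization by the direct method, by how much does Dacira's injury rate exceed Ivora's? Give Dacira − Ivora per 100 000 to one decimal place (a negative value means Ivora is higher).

Standard total = 479 100; weights = 0.2786, 0.2471, 0.2565, 0.2177.
Dacira: 0.2786×585.92 + 0.2471×408.41 + 0.2565×191.98 + 0.2177×62.42 = 327.0315 per 100 000.
Ivora: 0.2786×702.26 + 0.2471×602.86 + 0.2565×261.13 + 0.2177×127.79 = 439.4734 per 100 000.
Difference = 327.0315 − 439.4734 = -112.4419.

-112.4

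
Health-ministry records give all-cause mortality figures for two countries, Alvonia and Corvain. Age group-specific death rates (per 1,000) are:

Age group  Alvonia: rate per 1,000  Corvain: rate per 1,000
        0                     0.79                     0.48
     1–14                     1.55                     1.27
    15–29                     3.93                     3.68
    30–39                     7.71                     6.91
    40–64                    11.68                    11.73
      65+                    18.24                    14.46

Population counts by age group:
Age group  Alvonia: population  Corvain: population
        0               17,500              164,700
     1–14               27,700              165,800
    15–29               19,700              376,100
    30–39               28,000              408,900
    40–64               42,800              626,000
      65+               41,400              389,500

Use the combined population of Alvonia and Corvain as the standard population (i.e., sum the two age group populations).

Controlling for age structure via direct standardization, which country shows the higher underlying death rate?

Combined standard total = 2,308,100; weights = 0.0789, 0.0838, 0.1715, 0.1893, 0.2898, 0.1867.
Alvonia: 0.0789×0.79 + 0.0838×1.55 + 0.1715×3.93 + 0.1893×7.71 + 0.2898×11.68 + 0.1867×18.24 = 9.1153 per 1,000.
Corvain: 0.0789×0.48 + 0.0838×1.27 + 0.1715×3.68 + 0.1893×6.91 + 0.2898×11.73 + 0.1867×14.46 = 8.1819 per 1,000.

Alvonia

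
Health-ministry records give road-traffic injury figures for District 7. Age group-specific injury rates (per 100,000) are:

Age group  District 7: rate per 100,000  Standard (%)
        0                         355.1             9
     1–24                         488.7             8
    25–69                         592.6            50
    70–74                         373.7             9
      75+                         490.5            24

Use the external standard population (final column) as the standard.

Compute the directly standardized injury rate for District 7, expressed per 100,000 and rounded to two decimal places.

518.71

Standard weights: 0.09, 0.08, 0.50, 0.09, 0.24.
Standardized rate: 0.0900×355.1 + 0.0800×488.7 + 0.5000×592.6 + 0.0900×373.7 + 0.2400×490.5 = 518.7080 per 100,000.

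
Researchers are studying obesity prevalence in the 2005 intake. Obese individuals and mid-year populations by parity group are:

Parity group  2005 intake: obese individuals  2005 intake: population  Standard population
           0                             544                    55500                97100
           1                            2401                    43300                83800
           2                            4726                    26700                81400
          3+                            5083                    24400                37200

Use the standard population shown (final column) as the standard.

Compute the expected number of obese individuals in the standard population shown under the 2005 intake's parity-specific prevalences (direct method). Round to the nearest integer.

27756

Parity-specific rates per 1000 for the 2005 intake: 9.802, 55.450, 177.004, 208.320.
Expected obese individuals = Σ (standard pop × parity-specific rate ÷ 1000)
= 97100×9.802/1000 + 83800×55.450/1000 + 81400×177.004/1000 + 37200×208.320/1000
= 951.75 + 4646.74 + 14408.10 + 7749.49 = 27756.09.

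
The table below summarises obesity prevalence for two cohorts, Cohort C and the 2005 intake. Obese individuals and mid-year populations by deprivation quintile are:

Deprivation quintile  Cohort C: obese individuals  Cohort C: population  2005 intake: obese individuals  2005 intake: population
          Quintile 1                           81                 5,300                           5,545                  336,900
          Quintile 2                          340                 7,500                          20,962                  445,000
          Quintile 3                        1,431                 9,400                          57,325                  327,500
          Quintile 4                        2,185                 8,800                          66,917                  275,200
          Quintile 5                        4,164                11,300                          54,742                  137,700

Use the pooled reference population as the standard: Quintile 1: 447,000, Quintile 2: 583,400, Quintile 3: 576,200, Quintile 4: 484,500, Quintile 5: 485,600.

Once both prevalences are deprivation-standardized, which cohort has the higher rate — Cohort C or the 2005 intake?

2005 intake

Deprivation-specific rates per 1,000 for Cohort C: 15.283, 45.333, 152.234, 248.295, 368.496.
For the 2005 intake: 16.459, 47.106, 175.038, 243.158, 397.545.
Standard total = 2,576,700; weights = 0.1735, 0.2264, 0.2236, 0.1880, 0.1885.
Cohort C: 0.1735×15.283 + 0.2264×45.333 + 0.2236×152.234 + 0.1880×248.295 + 0.1885×368.496 = 163.0911 per 1,000.
The 2005 intake: 0.1735×16.459 + 0.2264×47.106 + 0.2236×175.038 + 0.1880×243.158 + 0.1885×397.545 = 173.3044 per 1,000.
The crude rates (193.88 vs 134.99) would put Cohort C higher, but that reflects its deprivation composition; once standardized to a common deprivation structure, the 2005 intake has the higher underlying rate.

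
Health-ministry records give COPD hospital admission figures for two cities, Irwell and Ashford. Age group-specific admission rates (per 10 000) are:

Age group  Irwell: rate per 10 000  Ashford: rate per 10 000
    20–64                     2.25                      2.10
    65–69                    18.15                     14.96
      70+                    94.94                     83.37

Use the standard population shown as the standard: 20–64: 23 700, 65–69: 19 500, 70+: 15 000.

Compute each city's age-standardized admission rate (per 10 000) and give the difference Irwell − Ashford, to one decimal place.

Standard total = 58 200; weights = 0.4072, 0.3351, 0.2577.
Irwell: 0.4072×2.25 + 0.3351×18.15 + 0.2577×94.94 = 31.4665 per 10 000.
Ashford: 0.4072×2.10 + 0.3351×14.96 + 0.2577×83.37 = 27.3546 per 10 000.
Difference = 31.4665 − 27.3546 = 4.1119.

4.1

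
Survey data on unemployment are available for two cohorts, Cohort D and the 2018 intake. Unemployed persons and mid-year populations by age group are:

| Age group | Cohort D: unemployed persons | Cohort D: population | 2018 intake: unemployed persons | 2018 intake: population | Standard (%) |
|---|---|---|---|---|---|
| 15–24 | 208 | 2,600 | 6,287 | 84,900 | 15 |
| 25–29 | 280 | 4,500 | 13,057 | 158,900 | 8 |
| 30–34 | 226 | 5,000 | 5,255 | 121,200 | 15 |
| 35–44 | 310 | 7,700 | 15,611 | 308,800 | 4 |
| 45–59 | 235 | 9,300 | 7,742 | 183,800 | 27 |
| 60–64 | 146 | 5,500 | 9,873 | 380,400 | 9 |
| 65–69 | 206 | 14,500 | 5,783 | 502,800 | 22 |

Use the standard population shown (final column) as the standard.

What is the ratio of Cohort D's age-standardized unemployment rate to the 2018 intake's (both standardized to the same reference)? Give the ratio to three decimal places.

0.888

Age-specific rates per 1,000 for Cohort D: 80.000, 62.222, 45.200, 40.260, 25.269, 26.545, 14.207.
For the 2018 intake: 74.052, 82.171, 43.358, 50.554, 42.122, 25.954, 11.502.
Standard weights: 0.15, 0.08, 0.15, 0.04, 0.27, 0.09, 0.22.
Cohort D: 0.1500×80.000 + 0.0800×62.222 + 0.1500×45.200 + 0.0400×40.260 + 0.2700×25.269 + 0.0900×26.545 + 0.2200×14.207 = 37.7054 per 1,000.
The 2018 intake: 0.1500×74.052 + 0.0800×82.171 + 0.1500×43.358 + 0.0400×50.554 + 0.2700×42.122 + 0.0900×25.954 + 0.2200×11.502 = 42.4465 per 1,000.
Ratio = 37.7054 ÷ 42.4465 = 0.88830.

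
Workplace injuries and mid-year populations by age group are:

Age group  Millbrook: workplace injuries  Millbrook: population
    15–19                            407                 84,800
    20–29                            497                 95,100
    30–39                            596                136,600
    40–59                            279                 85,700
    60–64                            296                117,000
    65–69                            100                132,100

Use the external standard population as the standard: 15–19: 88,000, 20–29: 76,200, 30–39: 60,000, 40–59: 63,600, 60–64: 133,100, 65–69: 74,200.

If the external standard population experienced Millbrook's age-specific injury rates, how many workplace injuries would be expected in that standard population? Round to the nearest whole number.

1682

Age-specific rates per 10,000 for Millbrook: 48.00, 52.26, 43.63, 32.56, 25.30, 7.57.
Expected workplace injuries = Σ (standard pop × age-specific rate ÷ 10,000)
= 88,000×48.00/10,000 + 76,200×52.26/10,000 + 60,000×43.63/10,000 + 63,600×32.56/10,000 + 133,100×25.30/10,000 + 74,200×7.57/10,000
= 422.36 + 398.23 + 261.79 + 207.05 + 336.73 + 56.17 = 1682.33.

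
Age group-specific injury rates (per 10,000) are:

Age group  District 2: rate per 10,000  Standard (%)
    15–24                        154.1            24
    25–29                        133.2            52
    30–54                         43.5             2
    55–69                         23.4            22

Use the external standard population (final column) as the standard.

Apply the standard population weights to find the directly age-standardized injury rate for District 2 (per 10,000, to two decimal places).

Standard weights: 0.24, 0.52, 0.02, 0.22.
Standardized rate: 0.2400×154.1 + 0.5200×133.2 + 0.0200×43.5 + 0.2200×23.4 = 112.2660 per 10,000.

112.27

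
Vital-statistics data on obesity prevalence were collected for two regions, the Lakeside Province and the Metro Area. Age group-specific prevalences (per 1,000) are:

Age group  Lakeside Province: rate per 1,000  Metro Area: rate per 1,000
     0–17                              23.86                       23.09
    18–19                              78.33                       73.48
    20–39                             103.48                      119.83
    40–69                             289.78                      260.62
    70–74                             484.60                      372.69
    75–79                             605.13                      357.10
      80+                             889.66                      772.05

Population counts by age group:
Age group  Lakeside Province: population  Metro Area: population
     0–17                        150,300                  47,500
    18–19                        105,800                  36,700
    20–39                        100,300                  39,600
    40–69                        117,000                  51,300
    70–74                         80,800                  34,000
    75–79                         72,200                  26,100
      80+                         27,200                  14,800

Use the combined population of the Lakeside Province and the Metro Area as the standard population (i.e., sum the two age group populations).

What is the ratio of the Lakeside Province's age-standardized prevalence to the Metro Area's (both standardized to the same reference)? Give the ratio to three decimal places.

1.245

Combined standard total = 903,600; weights = 0.2189, 0.1577, 0.1548, 0.1863, 0.1270, 0.1088, 0.0465.
The Lakeside Province: 0.2189×23.86 + 0.1577×78.33 + 0.1548×103.48 + 0.1863×289.78 + 0.1270×484.60 + 0.1088×605.13 + 0.0465×889.66 = 256.3197 per 1,000.
The Metro Area: 0.2189×23.09 + 0.1577×73.48 + 0.1548×119.83 + 0.1863×260.62 + 0.1270×372.69 + 0.1088×357.10 + 0.0465×772.05 = 205.8195 per 1,000.
Ratio = 256.3197 ÷ 205.8195 = 1.24536.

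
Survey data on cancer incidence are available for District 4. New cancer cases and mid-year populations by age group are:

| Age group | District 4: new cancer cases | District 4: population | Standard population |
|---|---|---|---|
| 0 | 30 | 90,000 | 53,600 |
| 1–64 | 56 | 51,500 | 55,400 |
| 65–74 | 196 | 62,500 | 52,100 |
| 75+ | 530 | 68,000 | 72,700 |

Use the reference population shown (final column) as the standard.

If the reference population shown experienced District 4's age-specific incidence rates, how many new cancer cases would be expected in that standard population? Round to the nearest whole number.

808

Age-specific rates per 100,000 for District 4: 33.33, 108.74, 313.60, 779.41.
Expected new cancer cases = Σ (standard pop × age-specific rate ÷ 100,000)
= 53,600×33.33/100,000 + 55,400×108.74/100,000 + 52,100×313.60/100,000 + 72,700×779.41/100,000
= 17.87 + 60.24 + 163.39 + 566.63 = 808.13.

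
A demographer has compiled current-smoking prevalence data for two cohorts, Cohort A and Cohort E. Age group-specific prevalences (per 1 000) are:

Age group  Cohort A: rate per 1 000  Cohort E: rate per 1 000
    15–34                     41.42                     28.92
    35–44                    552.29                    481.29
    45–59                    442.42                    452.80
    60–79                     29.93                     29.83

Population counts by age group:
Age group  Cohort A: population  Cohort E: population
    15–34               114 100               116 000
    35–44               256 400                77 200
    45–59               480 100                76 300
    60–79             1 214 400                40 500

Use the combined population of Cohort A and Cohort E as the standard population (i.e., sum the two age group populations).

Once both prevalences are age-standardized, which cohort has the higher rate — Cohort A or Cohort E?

Combined standard total = 2 375 000; weights = 0.0969, 0.1405, 0.2343, 0.5284.
Cohort A: 0.0969×41.42 + 0.1405×552.29 + 0.2343×442.42 + 0.5284×29.93 = 201.0511 per 1 000.
Cohort E: 0.0969×28.92 + 0.1405×481.29 + 0.2343×452.80 + 0.5284×29.83 = 192.2461 per 1 000.
The crude rates (191.32 vs 246.02) would put Cohort E higher, but that reflects its age composition; once standardized to a common age structure, Cohort A has the higher underlying rate.

Cohort A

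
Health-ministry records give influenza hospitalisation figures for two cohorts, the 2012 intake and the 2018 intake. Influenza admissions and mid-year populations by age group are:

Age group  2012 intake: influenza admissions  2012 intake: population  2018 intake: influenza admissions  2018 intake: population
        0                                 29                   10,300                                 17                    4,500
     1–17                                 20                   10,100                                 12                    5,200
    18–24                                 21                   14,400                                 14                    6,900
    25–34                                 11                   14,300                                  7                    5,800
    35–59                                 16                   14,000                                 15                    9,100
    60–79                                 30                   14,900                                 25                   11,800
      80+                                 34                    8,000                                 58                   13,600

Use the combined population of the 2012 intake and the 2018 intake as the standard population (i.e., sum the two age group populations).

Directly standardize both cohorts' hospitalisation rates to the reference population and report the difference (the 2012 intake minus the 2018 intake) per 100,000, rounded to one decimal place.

-38.5

Age-specific rates per 100,000 for the 2012 intake: 281.55, 198.02, 145.83, 76.92, 114.29, 201.34, 425.00.
For the 2018 intake: 377.78, 230.77, 202.90, 120.69, 164.84, 211.86, 426.47.
Combined standard total = 142,900; weights = 0.1036, 0.1071, 0.1491, 0.1407, 0.1617, 0.1868, 0.1512.
The 2012 intake: 0.1036×281.55 + 0.1071×198.02 + 0.1491×145.83 + 0.1407×76.92 + 0.1617×114.29 + 0.1868×201.34 + 0.1512×425.00 = 203.2536 per 100,000.
The 2018 intake: 0.1036×377.78 + 0.1071×230.77 + 0.1491×202.90 + 0.1407×120.69 + 0.1617×164.84 + 0.1868×211.86 + 0.1512×426.47 = 241.7475 per 100,000.
Difference = 203.2536 − 241.7475 = -38.4939.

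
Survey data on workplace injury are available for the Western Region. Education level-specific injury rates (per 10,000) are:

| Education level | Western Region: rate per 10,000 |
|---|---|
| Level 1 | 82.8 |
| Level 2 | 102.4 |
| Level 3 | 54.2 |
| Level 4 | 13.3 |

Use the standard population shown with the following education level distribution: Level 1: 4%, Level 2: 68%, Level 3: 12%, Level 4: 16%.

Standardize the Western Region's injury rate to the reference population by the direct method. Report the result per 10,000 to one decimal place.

81.6

Standard weights: 0.04, 0.68, 0.12, 0.16.
Standardized rate: 0.0400×82.8 + 0.6800×102.4 + 0.1200×54.2 + 0.1600×13.3 = 81.5760 per 10,000.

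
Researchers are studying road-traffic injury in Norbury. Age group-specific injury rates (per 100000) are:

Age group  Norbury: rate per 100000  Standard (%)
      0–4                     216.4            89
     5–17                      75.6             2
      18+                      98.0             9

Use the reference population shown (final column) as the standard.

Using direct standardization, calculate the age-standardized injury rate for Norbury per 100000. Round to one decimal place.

202.9

Standard weights: 0.89, 0.02, 0.09.
Standardized rate: 0.8900×216.4 + 0.0200×75.6 + 0.0900×98.0 = 202.9280 per 100000.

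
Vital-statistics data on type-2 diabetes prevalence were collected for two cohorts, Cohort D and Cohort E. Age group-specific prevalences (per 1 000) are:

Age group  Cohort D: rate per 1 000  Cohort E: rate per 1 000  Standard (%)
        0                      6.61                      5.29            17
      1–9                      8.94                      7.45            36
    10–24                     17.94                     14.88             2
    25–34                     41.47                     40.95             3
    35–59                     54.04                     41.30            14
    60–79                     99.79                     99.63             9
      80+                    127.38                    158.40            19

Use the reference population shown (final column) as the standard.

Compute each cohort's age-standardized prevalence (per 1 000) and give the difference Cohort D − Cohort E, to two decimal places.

Standard weights: 0.17, 0.36, 0.02, 0.03, 0.14, 0.09, 0.19.
Cohort D: 0.1700×6.61 + 0.3600×8.94 + 0.0200×17.94 + 0.0300×41.47 + 0.1400×54.04 + 0.0900×99.79 + 0.1900×127.38 = 46.6939 per 1 000.
Cohort E: 0.1700×5.29 + 0.3600×7.45 + 0.0200×14.88 + 0.0300×40.95 + 0.1400×41.30 + 0.0900×99.63 + 0.1900×158.40 = 49.9521 per 1 000.
Difference = 46.6939 − 49.9521 = -3.2582.

-3.26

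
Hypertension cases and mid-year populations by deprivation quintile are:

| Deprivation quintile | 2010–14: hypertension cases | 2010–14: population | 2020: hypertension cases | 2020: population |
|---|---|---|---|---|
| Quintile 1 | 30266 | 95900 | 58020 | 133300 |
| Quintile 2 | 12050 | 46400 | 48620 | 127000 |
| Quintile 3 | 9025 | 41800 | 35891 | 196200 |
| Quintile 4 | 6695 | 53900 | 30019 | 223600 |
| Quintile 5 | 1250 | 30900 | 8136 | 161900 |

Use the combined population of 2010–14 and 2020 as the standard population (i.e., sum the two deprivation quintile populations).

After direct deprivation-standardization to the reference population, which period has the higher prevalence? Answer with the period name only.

Deprivation-specific rates per 1000 for 2010–14: 315.600, 259.698, 215.909, 124.212, 40.453.
For 2020: 435.259, 382.835, 182.931, 134.253, 50.253.
Combined standard total = 1110900; weights = 0.2063, 0.1561, 0.2142, 0.2498, 0.1736.
2010–14: 0.2063×315.600 + 0.1561×259.698 + 0.2142×215.909 + 0.2498×124.212 + 0.1736×40.453 = 189.9555 per 1000.
2020: 0.2063×435.259 + 0.1561×382.835 + 0.2142×182.931 + 0.2498×134.253 + 0.1736×50.253 = 231.0077 per 1000.
The crude rates (220.48 vs 214.59) would put 2010–14 higher, but that reflects its deprivation composition; once standardized to a common deprivation structure, 2020 has the higher underlying rate.

2020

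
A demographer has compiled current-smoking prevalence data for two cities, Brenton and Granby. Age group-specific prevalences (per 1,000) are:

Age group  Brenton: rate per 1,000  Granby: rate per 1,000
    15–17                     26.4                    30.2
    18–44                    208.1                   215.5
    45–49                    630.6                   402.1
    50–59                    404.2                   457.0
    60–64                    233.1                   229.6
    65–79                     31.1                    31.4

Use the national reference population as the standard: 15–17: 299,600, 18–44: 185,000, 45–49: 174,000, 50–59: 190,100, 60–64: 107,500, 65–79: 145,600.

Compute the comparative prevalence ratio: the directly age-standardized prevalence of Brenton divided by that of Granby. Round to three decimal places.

1.117

Standard total = 1,101,800; weights = 0.2719, 0.1679, 0.1579, 0.1725, 0.0976, 0.1321.
Brenton: 0.2719×26.4 + 0.1679×208.1 + 0.1579×630.6 + 0.1725×404.2 + 0.0976×233.1 + 0.1321×31.1 = 238.2984 per 1,000.
Granby: 0.2719×30.2 + 0.1679×215.5 + 0.1579×402.1 + 0.1725×457.0 + 0.0976×229.6 + 0.1321×31.4 = 213.2968 per 1,000.
Ratio = 238.2984 ÷ 213.2968 = 1.11722.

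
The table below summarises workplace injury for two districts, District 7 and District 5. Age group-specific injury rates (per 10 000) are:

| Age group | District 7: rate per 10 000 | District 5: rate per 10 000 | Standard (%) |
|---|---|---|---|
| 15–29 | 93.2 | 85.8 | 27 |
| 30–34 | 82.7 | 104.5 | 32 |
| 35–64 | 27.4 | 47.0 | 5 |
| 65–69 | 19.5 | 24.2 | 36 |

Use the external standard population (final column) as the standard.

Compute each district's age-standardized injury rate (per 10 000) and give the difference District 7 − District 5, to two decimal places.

Standard weights: 0.27, 0.32, 0.05, 0.36.
District 7: 0.2700×93.2 + 0.3200×82.7 + 0.0500×27.4 + 0.3600×19.5 = 60.0180 per 10 000.
District 5: 0.2700×85.8 + 0.3200×104.5 + 0.0500×47.0 + 0.3600×24.2 = 67.6680 per 10 000.
Difference = 60.0180 − 67.6680 = -7.6500.

-7.65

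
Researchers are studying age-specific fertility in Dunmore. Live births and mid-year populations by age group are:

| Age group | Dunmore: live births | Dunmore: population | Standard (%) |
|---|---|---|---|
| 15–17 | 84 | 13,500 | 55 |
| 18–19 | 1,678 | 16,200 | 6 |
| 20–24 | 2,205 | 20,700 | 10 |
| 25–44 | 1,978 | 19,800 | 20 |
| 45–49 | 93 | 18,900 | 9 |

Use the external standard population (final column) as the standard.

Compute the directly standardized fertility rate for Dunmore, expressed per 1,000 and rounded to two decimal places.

40.71

Age-specific rates per 1,000 for Dunmore: 6.222, 103.580, 106.522, 99.899, 4.921.
Standard weights: 0.55, 0.06, 0.10, 0.20, 0.09.
Standardized rate: 0.5500×6.222 + 0.0600×103.580 + 0.1000×106.522 + 0.2000×99.899 + 0.0900×4.921 = 40.7119 per 1,000.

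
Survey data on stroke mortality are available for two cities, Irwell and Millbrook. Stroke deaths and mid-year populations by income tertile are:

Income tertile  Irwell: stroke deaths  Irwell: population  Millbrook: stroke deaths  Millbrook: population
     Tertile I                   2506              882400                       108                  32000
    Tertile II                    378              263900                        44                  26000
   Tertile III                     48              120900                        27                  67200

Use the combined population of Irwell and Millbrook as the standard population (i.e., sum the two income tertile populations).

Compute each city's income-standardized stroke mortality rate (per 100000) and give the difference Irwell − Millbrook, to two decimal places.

Income-specific rates per 100000 for Irwell: 284.00, 143.24, 39.70.
For Millbrook: 337.50, 169.23, 40.18.
Combined standard total = 1392400; weights = 0.6567, 0.2082, 0.1351.
Irwell: 0.6567×284.00 + 0.2082×143.24 + 0.1351×39.70 = 221.6892 per 100000.
Millbrook: 0.6567×337.50 + 0.2082×169.23 + 0.1351×40.18 = 262.3008 per 100000.
Difference = 221.6892 − 262.3008 = -40.6115.

-40.61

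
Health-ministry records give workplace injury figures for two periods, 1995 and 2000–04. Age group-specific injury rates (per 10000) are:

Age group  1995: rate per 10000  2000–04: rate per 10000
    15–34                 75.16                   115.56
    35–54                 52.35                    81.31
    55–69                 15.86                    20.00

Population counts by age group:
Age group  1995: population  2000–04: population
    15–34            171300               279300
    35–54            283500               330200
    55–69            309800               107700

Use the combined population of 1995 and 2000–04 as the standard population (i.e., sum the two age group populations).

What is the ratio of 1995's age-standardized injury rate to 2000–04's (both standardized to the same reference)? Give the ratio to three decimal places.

Combined standard total = 1481800; weights = 0.3041, 0.4142, 0.2818.
1995: 0.3041×75.16 + 0.4142×52.35 + 0.2818×15.86 = 49.0052 per 10000.
2000–04: 0.3041×115.56 + 0.4142×81.31 + 0.2818×20.00 = 74.4509 per 10000.
Ratio = 49.0052 ÷ 74.4509 = 0.65822.

0.658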